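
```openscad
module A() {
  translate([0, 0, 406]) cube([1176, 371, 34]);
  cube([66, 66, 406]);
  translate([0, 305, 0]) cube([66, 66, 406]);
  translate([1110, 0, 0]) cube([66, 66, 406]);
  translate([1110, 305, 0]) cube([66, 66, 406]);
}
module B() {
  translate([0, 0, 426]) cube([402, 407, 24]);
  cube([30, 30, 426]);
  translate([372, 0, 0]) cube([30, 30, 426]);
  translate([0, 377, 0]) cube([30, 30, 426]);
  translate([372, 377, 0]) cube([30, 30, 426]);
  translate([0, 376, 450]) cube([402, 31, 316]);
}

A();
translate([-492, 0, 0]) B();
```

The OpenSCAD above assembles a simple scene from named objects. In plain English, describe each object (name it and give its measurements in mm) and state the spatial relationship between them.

A is a long wooden bench with a 1176 mm (x) × 371 mm (y) seat, 34 mm thick, its top surface 440 mm above the floor. Four 66 mm square legs at the seat corners, flush with the edges, run from z = 0 to the seat underside.

B is a chair: 402×407 mm seat, 24 mm thick, top at z = 450 mm, on four 30 mm square corner legs flush with the seat edges. A 31 mm thick backrest slab spans the full seat width, extending 316 mm above the seat top, its back face flush with the seat's +y edge.

The chair is on the floor beside the bench on its −x side.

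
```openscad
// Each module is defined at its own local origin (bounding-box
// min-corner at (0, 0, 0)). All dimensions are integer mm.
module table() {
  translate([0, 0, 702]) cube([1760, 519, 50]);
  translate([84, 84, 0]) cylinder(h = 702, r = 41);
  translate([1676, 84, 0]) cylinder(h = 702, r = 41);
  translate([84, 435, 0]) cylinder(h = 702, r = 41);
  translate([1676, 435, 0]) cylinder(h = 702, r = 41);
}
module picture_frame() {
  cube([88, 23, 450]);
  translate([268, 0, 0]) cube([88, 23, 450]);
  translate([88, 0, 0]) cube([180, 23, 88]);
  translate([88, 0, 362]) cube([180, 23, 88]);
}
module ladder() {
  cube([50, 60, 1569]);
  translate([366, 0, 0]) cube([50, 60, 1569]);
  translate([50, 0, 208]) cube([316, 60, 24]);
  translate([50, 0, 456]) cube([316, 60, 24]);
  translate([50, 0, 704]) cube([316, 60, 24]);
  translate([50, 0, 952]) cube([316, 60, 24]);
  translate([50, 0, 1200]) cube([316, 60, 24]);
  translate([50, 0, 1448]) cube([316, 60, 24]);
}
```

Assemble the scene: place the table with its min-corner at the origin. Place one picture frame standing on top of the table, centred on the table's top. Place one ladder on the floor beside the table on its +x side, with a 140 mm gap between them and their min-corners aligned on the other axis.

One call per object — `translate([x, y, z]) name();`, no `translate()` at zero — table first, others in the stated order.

table();
translate([702, 248, 752]) picture_frame();
translate([1900, 0, 0]) ladder();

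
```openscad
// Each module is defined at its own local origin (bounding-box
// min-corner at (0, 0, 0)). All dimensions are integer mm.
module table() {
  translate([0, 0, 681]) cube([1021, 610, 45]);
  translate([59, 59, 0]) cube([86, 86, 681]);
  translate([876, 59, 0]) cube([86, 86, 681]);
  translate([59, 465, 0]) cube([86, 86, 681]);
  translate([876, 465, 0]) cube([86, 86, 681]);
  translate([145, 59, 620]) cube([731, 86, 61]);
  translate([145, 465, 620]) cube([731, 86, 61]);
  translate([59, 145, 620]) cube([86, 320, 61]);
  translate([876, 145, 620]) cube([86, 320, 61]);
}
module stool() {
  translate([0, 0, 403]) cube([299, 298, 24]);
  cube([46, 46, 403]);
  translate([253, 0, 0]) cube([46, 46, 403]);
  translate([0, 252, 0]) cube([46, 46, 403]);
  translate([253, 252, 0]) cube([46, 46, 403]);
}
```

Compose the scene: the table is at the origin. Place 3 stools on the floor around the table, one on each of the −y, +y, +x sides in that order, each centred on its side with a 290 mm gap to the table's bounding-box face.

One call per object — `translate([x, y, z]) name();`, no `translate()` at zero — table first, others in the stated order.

table();
translate([361, -588, 0]) stool();
translate([361, 900, 0]) stool();
translate([1311, 156, 0]) stool();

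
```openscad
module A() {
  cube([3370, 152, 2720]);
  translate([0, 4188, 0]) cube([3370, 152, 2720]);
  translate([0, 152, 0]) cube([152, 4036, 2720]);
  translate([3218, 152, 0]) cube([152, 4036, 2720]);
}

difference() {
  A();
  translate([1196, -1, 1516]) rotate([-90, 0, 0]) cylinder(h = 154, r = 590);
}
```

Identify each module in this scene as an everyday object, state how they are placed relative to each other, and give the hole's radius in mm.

A is a house frame. The house frame has a circular hole through its front wall. The hole's radius is 590 mm.

The subtracted cylinder has r = 590 mm.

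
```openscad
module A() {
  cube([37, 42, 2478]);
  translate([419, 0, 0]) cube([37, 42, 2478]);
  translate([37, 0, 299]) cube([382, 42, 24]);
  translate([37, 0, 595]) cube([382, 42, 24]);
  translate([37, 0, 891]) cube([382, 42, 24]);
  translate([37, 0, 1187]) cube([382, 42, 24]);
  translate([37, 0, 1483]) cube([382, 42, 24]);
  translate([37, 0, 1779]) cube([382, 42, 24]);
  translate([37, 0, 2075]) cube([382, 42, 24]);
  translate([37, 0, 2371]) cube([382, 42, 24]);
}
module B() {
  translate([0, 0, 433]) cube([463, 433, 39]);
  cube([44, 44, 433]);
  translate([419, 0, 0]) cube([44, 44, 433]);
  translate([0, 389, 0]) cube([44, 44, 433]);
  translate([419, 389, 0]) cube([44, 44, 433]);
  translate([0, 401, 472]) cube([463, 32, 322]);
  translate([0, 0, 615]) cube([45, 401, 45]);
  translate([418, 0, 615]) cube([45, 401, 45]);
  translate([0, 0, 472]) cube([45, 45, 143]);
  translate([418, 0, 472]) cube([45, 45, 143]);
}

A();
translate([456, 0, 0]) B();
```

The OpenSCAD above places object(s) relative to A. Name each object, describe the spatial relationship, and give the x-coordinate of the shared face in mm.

The ladder's +x face and the chair's −x face are both at x = 456 mm.

A is a ladder. B is a chair. The chair is against the ladder's +x side, with their −y faces flush. The x-coordinate of the shared face is 456 mm.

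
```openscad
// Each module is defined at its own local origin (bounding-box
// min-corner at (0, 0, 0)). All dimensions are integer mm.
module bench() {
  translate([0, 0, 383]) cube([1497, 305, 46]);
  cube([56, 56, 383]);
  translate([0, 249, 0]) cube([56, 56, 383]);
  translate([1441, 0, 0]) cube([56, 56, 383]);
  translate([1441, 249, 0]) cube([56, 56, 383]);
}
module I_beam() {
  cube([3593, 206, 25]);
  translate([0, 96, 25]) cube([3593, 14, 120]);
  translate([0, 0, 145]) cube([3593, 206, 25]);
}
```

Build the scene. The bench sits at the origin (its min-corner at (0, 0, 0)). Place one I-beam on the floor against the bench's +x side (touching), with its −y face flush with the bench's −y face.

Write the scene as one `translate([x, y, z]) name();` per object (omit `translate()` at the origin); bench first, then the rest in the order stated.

bench();
translate([1497, 0, 0]) I_beam();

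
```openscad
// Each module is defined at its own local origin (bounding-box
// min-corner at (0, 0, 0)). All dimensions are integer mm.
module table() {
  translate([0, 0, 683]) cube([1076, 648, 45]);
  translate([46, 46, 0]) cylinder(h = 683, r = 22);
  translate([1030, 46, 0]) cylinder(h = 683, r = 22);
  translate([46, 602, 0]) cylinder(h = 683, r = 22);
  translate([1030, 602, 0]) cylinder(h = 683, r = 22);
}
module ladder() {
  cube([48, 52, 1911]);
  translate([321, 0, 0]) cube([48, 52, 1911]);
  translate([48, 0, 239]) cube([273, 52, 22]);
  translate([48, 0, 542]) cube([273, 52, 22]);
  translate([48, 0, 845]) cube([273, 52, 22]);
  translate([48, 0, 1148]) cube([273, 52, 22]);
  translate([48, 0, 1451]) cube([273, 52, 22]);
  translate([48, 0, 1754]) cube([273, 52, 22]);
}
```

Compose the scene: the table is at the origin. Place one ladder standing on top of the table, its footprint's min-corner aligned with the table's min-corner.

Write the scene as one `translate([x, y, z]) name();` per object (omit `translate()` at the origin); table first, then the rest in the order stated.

table();
translate([0, 0, 728]) ladder();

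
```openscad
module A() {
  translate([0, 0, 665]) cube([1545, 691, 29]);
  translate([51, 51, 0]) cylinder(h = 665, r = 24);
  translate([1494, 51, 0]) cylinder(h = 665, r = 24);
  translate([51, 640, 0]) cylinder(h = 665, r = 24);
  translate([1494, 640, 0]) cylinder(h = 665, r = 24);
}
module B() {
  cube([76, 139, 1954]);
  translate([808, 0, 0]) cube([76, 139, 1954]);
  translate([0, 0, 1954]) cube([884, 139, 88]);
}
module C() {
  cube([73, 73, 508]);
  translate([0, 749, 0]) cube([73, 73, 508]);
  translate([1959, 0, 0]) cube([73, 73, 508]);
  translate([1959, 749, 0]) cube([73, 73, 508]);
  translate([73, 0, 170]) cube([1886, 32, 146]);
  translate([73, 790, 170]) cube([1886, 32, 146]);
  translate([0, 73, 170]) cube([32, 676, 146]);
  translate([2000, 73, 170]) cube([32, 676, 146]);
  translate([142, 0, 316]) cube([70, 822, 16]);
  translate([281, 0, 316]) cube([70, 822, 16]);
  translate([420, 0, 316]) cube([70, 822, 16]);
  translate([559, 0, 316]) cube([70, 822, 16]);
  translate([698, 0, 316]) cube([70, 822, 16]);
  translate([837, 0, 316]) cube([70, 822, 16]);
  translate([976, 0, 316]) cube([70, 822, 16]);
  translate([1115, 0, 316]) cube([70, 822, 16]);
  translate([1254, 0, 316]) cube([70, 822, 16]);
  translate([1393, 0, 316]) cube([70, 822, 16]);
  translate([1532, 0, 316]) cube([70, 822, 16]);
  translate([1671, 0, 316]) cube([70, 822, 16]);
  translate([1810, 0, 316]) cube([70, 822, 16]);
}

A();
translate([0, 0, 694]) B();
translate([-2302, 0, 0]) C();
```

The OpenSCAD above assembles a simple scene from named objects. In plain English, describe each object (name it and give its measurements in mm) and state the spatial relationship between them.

A is a table with a 1545×691 mm rectangular top, 29 mm thick, top surface at z = 694 mm, supported by four round legs of 48 mm diameter, each leg's bounding box inset 27 mm from the nearest pair of top edges, running from the floor.

B is a rectangular door frame: two vertical jambs of 76×139 mm section, 1954 mm tall, with a clear opening 732 mm wide between their inner faces. A header 88 mm tall and 139 mm deep lies on top of the jambs and spans the full outside width.

C is a bed frame 2032 mm long (x) by 822 mm wide (y). Four 73×73 mm corner posts, 508 mm tall, at the corners of the footprint. Four rails of 32 mm thickness and 146 mm height run between adjacent posts with their undersides at z = 170 mm, their outer faces flush with the outside of the frame (the two x-running rails run between the posts' inner faces; the two y-running rails run between the posts' inner faces). 13 slats, each 70 mm wide (x) and 16 mm thick, lie across the top of the two x-running rails, running the full 822 mm width of the frame in y; the slats are evenly spaced along x between the inner faces of the end posts with equal gaps (rounded down to the nearest mm) at the −x end and between each pair — any rounding remainder accumulates at the +x end.

The door frame is on top of the table. The bed frame is on the floor beside the table on its −x side.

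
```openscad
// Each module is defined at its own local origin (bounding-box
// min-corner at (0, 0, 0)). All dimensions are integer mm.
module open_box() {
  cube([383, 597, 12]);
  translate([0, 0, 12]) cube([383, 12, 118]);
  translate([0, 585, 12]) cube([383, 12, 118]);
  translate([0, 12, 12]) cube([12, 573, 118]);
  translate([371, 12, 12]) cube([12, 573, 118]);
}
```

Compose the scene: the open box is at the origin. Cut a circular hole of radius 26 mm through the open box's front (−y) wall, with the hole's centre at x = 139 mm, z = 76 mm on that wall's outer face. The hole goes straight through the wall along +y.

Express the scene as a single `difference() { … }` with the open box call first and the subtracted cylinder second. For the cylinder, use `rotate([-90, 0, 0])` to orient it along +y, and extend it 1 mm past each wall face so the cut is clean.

difference() {
  open_box();
  translate([139, -1, 76]) rotate([-90, 0, 0]) cylinder(h = 14, r = 26);
}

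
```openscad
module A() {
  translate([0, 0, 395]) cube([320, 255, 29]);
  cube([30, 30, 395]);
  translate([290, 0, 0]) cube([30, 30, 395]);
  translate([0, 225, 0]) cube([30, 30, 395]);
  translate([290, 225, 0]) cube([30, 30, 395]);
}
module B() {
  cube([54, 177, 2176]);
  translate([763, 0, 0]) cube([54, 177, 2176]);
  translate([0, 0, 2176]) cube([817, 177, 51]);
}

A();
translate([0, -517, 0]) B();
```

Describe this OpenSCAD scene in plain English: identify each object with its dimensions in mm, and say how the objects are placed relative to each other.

A is a four-legged stool. The seat is 320×255 mm, 29 mm thick, top at z = 424 mm. It stands on four square legs, each 30×30 mm in cross-section, from z = 0 to the seat underside, each flush with a corner of the seat.

B is a rectangular door frame: two vertical jambs of 54×177 mm section, 2176 mm tall, with a clear opening 709 mm wide between their inner faces. A header 51 mm tall and 177 mm deep lies on top of the jambs and spans the full outside width.

The door frame is on the floor beside the stool on its −y side.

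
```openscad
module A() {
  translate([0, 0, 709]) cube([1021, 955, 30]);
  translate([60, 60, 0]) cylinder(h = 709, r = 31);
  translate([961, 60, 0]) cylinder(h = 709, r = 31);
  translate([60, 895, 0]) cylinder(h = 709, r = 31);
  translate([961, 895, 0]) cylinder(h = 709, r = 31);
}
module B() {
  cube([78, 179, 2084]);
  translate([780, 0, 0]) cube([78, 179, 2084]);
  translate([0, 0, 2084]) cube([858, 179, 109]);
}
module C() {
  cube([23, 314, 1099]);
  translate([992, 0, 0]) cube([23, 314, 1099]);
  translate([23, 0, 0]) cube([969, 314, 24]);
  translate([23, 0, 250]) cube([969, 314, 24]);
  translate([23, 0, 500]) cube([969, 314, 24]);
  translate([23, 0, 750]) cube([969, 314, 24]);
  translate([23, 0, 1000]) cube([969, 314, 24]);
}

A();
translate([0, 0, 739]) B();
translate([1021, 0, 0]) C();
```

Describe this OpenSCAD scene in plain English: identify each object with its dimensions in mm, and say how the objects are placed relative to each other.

A is a table: top 1021 mm (x) × 955 mm (y), 30 mm thick, upper face at z = 739 mm, on four round legs of 62 mm diameter, each leg's bounding box inset 29 mm from the nearest pair of top edges, running from z = 0 to the bottom of the top.

B is a rectangular door frame: two vertical jambs of 78×179 mm section, 2084 mm tall, with a clear opening 702 mm wide between their inner faces. A header 109 mm tall and 179 mm deep lies on top of the jambs and spans the full outside width.

C is a bookshelf 1015 mm wide overall, 314 mm deep and 1099 mm tall. The two sides are 23 mm thick vertical panels. 5 horizontal shelves of 24 mm thickness span between the inner faces of the sides; the lowest shelf sits on the floor and shelves are stacked with a clear vertical gap of 226 mm between each pair.

The door frame is on top of the table. The bookshelf is against the table's +x side, with their −y faces flush.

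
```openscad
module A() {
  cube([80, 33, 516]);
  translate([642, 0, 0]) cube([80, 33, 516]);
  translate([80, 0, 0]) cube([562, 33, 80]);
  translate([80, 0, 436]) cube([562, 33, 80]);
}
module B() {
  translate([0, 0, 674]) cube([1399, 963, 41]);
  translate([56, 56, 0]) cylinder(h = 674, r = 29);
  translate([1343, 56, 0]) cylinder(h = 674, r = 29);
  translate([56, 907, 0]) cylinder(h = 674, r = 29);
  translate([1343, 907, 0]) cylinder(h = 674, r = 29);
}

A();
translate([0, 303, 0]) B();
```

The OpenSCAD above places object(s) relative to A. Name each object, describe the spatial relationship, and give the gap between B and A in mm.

A is a picture frame. B is a table. The table is on the floor beside the picture frame on its +y side. The gap between the table and the picture frame is 270 mm.

The table's nearest face is 270 mm from the picture frame's +y face.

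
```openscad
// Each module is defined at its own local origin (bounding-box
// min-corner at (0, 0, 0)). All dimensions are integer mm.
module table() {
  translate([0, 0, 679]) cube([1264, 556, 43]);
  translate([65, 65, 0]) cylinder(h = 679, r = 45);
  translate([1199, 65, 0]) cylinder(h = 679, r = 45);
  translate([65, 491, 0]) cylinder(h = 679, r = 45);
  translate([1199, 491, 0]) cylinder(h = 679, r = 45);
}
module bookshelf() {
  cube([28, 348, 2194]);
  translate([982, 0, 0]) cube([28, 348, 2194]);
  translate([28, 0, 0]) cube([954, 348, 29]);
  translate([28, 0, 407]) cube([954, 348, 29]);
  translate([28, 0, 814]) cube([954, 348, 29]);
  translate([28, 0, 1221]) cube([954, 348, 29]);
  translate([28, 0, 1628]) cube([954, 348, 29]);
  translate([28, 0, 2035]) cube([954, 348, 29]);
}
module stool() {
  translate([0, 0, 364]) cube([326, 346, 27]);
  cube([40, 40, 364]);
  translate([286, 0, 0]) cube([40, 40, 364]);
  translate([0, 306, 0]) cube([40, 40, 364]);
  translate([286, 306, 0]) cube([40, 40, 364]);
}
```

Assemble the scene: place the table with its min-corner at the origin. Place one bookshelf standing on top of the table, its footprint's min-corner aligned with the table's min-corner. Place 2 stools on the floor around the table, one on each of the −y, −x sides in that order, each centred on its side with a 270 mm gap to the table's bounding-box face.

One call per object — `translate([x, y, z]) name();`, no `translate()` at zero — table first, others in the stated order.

table();
translate([0, 0, 722]) bookshelf();
translate([469, -616, 0]) stool();
translate([-596, 105, 0]) stool();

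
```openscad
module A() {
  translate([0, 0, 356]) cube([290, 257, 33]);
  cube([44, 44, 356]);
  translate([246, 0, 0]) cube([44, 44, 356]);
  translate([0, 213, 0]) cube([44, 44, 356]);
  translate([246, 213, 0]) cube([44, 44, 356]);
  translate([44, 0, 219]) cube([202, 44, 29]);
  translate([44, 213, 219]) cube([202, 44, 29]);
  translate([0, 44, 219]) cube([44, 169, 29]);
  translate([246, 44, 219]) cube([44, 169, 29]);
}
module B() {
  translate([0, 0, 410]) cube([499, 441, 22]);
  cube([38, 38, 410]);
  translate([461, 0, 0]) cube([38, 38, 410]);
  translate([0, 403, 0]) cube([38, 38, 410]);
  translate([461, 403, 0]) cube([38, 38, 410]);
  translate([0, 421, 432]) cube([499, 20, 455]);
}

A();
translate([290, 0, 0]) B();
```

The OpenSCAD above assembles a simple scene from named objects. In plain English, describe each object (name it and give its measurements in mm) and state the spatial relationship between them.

A is a four-legged stool. The seat is 290×257 mm, 33 mm thick, top at z = 389 mm. It stands on four square legs, each 44×44 mm in cross-section, from z = 0 to the seat underside, each flush with a corner of the seat. Four stretchers, 44 mm wide and 29 mm tall, connect adjacent legs with their undersides at z = 219 mm, each running between the inner faces of the legs it joins and aligned with the legs' outer faces on the other axis.

B is a chair: 499×441 mm seat, 22 mm thick, top at z = 432 mm, on four 38 mm square corner legs flush with the seat edges. A 20 mm thick backrest slab spans the full seat width, extending 455 mm above the seat top, its back face flush with the seat's +y edge.

The chair is against the stool's +x side, with their −y faces flush.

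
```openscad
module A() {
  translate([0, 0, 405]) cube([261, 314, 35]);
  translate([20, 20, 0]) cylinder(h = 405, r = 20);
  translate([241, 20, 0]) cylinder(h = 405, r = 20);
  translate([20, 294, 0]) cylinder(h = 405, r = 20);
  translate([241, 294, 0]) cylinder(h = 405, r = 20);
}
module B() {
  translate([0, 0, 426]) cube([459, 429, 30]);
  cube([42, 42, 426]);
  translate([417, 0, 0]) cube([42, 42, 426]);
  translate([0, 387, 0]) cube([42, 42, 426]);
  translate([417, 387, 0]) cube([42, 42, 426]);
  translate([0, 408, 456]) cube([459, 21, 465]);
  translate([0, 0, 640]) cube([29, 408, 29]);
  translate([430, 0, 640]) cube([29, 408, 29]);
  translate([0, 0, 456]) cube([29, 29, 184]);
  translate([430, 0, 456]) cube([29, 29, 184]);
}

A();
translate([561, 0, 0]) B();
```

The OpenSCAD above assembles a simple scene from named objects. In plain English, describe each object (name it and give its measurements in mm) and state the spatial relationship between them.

A is a four-legged stool. The seat is a 261×314×35 mm slab whose top surface is at z = 440 mm; four round legs, each 40 mm in diameter, run from the floor (z = 0) to the underside of the seat, each leg's axis is inset half a diameter from the nearest pair of seat edges (so the leg's bounding box is flush with the corner).

B is a chair. The seat is a 459×429×30 mm slab with its top at z = 456 mm, on four 42×42 mm corner legs (flush with the seat edges, standing on z = 0). A flat backrest 21 mm thick, 465 mm tall, spans the full seat width and rises from the seat top along its +y edge, rear face flush with the rear of the seat. Two armrests of 29×29 mm section run along each side from the seat's front edge to the front of the backrest, top faces 213 mm above the seat top and outer faces flush with the seat's x-edges; a 29×29 mm post under the front of each armrest stands on the seat at the front corner.

The chair is on the floor beside the stool on its +x side.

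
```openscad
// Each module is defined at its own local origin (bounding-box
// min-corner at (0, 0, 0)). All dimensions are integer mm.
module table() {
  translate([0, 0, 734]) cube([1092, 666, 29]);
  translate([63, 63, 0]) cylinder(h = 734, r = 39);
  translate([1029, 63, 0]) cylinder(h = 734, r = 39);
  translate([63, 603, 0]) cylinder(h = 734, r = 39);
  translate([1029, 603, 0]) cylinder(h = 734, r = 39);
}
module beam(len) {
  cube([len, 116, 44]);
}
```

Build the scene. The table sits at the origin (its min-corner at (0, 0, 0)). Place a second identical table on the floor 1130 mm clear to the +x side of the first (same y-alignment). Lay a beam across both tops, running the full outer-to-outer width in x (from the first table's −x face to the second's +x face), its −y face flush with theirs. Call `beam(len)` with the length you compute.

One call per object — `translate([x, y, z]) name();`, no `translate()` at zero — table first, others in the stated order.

table();
translate([2222, 0, 0]) table();
translate([0, 0, 763]) beam(3314);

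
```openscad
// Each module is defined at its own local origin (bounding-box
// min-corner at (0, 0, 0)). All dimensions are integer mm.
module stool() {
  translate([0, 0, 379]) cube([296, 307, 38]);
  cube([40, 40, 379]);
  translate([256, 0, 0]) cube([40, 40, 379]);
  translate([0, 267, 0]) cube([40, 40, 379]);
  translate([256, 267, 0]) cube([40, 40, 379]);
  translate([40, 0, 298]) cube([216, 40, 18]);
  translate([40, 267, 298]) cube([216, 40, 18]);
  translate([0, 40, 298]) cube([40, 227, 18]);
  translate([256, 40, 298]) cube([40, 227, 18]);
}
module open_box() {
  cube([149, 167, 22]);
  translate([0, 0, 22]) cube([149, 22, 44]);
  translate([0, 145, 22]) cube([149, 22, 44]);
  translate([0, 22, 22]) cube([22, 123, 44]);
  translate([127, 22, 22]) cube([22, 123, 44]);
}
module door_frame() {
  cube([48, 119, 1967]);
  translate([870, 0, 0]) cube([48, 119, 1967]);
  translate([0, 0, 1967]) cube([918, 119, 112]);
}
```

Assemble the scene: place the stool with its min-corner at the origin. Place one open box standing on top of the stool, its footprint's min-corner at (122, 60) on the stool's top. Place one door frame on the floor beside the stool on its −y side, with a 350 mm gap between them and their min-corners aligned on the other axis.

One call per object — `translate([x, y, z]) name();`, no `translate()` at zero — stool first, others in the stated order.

stool();
translate([122, 60, 417]) open_box();
translate([0, -469, 0]) door_frame();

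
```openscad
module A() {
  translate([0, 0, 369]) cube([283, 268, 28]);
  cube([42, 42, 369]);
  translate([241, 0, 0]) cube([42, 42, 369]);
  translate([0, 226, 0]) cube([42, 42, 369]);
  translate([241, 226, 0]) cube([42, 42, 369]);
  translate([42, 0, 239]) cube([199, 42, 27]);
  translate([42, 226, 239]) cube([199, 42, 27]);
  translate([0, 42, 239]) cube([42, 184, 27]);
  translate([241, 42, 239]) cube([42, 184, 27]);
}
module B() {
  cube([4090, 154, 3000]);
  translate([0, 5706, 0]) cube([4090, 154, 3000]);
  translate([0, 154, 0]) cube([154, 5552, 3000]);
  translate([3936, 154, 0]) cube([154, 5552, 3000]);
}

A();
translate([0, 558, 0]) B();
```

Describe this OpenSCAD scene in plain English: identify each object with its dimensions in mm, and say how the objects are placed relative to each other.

A is a simple wooden stool: a rectangular seat 283 mm (x) by 268 mm (y), 28 mm thick, top face at z = 397 mm, on four square legs, each 42×42 mm in cross-section. The legs rest on z = 0, each flush with a corner of the seat. Four stretchers, 42 mm wide and 27 mm tall, connect adjacent legs with their undersides at z = 239 mm, each running between the inner faces of the legs it joins and aligned with the legs' outer faces on the other axis.

B is a box-shaped house frame (walls only): outside footprint 4090×5860 mm, wall height 3000 mm, wall thickness 154 mm. The two y-facing walls run the full x-width; the two x-facing walls fit between the inner faces of the y-facing walls.

The house frame is on the floor beside the stool on its +y side.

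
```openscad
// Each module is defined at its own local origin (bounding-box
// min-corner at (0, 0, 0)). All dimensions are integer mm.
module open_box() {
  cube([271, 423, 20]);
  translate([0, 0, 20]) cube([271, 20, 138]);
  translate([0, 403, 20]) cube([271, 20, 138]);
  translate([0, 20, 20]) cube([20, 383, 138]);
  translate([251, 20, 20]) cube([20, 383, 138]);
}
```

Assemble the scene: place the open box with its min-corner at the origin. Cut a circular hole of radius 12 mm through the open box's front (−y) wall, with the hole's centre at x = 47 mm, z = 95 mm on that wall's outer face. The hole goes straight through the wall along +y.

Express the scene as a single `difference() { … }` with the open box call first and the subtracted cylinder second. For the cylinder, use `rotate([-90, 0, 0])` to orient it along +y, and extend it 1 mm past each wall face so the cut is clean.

difference() {
  open_box();
  translate([47, -1, 95]) rotate([-90, 0, 0]) cylinder(h = 22, r = 12);
}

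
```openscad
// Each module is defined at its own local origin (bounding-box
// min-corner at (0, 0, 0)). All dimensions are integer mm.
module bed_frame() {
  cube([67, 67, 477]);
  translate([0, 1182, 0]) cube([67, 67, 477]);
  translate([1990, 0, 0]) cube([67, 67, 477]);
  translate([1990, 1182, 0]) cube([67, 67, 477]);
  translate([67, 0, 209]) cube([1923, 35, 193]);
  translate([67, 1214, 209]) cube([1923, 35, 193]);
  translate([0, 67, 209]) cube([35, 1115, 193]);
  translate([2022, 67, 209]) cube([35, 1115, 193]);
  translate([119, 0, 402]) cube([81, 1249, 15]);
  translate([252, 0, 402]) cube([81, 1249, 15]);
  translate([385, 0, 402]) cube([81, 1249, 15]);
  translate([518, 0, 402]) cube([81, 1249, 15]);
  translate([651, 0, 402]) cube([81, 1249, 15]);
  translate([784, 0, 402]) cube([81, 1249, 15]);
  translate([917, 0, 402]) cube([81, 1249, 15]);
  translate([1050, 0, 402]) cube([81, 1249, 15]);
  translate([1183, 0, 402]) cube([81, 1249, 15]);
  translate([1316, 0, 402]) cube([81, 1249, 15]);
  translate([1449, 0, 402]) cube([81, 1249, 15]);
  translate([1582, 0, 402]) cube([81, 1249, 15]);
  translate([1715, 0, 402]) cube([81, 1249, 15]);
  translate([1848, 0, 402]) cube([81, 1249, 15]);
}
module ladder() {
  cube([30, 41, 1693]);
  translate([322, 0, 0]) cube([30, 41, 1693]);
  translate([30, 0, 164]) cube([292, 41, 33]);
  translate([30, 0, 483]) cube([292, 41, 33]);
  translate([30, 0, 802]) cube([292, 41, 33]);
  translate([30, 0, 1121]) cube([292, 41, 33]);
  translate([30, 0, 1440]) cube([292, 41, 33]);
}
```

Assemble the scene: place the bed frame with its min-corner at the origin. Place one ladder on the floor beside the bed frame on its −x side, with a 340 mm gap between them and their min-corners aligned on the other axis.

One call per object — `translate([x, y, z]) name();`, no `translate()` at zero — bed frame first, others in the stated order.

bed_frame();
translate([-692, 0, 0]) ladder();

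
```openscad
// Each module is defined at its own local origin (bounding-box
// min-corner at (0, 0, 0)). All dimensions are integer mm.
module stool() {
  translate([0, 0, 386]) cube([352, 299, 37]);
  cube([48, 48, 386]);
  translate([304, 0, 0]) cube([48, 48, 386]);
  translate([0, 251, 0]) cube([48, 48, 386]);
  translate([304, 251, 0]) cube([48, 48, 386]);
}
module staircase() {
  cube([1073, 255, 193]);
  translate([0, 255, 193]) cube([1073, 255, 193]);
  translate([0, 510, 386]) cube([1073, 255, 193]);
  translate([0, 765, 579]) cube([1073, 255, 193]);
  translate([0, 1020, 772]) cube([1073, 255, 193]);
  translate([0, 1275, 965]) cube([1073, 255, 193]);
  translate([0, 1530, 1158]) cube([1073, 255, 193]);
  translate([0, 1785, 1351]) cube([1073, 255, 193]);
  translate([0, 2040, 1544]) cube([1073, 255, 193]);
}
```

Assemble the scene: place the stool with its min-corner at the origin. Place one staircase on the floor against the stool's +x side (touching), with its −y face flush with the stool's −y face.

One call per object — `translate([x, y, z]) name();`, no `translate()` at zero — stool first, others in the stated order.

stool();
translate([352, 0, 0]) staircase();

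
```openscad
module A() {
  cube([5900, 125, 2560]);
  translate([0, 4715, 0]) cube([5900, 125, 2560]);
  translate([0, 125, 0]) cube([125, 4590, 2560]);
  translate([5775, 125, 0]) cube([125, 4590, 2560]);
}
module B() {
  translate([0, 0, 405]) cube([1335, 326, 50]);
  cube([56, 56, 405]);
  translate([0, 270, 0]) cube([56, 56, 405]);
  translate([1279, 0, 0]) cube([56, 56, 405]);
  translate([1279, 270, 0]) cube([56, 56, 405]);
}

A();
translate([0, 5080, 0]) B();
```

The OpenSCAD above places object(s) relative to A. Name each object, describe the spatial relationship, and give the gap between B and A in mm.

A is a house frame. B is a bench. The bench is on the floor beside the house frame on its +y side. The gap between the bench and the house frame is 240 mm.

The bench's nearest face is 240 mm from the house frame's +y face.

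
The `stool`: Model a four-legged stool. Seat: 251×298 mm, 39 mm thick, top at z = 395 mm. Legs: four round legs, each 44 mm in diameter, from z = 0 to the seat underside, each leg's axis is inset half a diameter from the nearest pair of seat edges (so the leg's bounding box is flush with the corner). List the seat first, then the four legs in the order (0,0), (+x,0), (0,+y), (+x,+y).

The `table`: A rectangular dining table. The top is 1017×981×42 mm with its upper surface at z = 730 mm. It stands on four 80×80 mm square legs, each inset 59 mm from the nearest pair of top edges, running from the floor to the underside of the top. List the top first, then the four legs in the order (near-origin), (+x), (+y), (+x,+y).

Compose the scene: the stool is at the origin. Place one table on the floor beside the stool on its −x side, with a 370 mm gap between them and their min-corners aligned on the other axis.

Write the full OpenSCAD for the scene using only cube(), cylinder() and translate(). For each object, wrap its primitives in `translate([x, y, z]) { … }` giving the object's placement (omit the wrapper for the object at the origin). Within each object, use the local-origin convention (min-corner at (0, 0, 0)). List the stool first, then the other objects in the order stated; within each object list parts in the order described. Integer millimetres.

translate([0, 0, 356]) cube([251, 298, 39]);
translate([22, 22, 0]) cylinder(h = 356, r = 22);
translate([229, 22, 0]) cylinder(h = 356, r = 22);
translate([22, 276, 0]) cylinder(h = 356, r = 22);
translate([229, 276, 0]) cylinder(h = 356, r = 22);
translate([-1387, 0, 0]) {
  translate([0, 0, 688]) cube([1017, 981, 42]);
  translate([59, 59, 0]) cube([80, 80, 688]);
  translate([878, 59, 0]) cube([80, 80, 688]);
  translate([59, 842, 0]) cube([80, 80, 688]);
  translate([878, 842, 0]) cube([80, 80, 688]);
}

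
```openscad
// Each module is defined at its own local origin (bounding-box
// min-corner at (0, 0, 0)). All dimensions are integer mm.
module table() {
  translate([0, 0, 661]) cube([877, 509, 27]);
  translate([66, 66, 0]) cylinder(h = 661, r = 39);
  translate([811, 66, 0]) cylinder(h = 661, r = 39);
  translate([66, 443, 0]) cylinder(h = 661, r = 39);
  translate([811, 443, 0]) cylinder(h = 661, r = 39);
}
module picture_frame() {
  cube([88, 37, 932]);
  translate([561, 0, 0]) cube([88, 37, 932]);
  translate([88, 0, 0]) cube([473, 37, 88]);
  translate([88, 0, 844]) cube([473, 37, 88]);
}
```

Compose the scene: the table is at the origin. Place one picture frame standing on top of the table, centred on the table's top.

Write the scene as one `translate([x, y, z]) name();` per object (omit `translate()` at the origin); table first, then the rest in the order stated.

table();
translate([114, 236, 688]) picture_frame();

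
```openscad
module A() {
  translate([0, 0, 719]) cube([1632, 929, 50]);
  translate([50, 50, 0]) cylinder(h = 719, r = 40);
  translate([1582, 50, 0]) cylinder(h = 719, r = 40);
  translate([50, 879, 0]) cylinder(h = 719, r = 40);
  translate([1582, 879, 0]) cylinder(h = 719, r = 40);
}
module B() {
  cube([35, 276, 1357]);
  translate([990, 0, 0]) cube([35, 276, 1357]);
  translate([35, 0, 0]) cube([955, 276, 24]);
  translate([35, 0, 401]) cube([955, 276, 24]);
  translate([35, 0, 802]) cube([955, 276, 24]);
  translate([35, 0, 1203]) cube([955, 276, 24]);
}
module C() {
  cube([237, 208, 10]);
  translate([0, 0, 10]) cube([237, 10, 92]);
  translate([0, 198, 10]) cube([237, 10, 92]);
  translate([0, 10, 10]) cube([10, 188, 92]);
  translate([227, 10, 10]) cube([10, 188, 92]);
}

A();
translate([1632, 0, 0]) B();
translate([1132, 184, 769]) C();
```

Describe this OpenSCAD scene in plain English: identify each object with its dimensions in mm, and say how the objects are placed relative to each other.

A is a table: top 1632 mm (x) × 929 mm (y), 50 mm thick, upper face at z = 769 mm, on four round legs of 80 mm diameter, each leg's bounding box inset 10 mm from the nearest pair of top edges, running from z = 0 to the bottom of the top.

B is an open bookshelf. Two side panels, each 35 mm thick, 276 mm deep and 1357 mm tall, stand 1025 mm apart (outside-to-outside). Between them sit 4 shelves, each 24 mm thick and 276 mm deep, spanning the full gap between the sides. The bottom shelf rests on the floor (its underside at z = 0) and the clear gap between one shelf's top and the next shelf's underside is 377 mm.

C is an open storage box with external size 237×208×102 mm and wall thickness 10 mm (the base is also 10 mm thick). The base covers the whole footprint; the four walls stand on the base, with the y-facing walls full-width and the x-facing walls fitting between their inner faces.

The bookshelf is against the table's +x side, with their −y faces flush. The open box is on top of the table.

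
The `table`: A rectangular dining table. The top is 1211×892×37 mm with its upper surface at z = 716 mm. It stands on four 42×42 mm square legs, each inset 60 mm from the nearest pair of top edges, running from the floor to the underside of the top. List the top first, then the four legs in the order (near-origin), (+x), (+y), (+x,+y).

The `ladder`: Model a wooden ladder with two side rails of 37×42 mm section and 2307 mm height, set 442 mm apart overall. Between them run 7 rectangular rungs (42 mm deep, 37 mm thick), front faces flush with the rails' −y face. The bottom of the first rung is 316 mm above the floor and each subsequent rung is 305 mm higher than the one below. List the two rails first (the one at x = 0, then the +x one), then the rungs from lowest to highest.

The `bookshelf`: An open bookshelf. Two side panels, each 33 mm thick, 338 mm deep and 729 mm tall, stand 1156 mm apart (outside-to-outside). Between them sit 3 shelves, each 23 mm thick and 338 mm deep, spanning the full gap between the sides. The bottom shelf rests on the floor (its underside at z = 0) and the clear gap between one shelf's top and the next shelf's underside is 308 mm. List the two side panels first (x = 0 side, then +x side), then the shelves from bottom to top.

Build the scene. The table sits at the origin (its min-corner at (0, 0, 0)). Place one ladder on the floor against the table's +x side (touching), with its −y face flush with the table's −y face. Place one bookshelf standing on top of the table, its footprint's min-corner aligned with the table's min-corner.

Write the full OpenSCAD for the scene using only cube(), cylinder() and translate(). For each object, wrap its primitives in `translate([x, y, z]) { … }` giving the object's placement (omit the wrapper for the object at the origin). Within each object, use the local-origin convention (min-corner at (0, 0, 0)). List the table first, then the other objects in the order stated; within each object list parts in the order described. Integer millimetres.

translate([0, 0, 679]) cube([1211, 892, 37]);
translate([60, 60, 0]) cube([42, 42, 679]);
translate([1109, 60, 0]) cube([42, 42, 679]);
translate([60, 790, 0]) cube([42, 42, 679]);
translate([1109, 790, 0]) cube([42, 42, 679]);
translate([1211, 0, 0]) {
  cube([37, 42, 2307]);
  translate([405, 0, 0]) cube([37, 42, 2307]);
  translate([37, 0, 316]) cube([368, 42, 37]);
  translate([37, 0, 621]) cube([368, 42, 37]);
  translate([37, 0, 926]) cube([368, 42, 37]);
  translate([37, 0, 1231]) cube([368, 42, 37]);
  translate([37, 0, 1536]) cube([368, 42, 37]);
  translate([37, 0, 1841]) cube([368, 42, 37]);
  translate([37, 0, 2146]) cube([368, 42, 37]);
}
translate([0, 0, 716]) {
  cube([33, 338, 729]);
  translate([1123, 0, 0]) cube([33, 338, 729]);
  translate([33, 0, 0]) cube([1090, 338, 23]);
  translate([33, 0, 331]) cube([1090, 338, 23]);
  translate([33, 0, 662]) cube([1090, 338, 23]);
}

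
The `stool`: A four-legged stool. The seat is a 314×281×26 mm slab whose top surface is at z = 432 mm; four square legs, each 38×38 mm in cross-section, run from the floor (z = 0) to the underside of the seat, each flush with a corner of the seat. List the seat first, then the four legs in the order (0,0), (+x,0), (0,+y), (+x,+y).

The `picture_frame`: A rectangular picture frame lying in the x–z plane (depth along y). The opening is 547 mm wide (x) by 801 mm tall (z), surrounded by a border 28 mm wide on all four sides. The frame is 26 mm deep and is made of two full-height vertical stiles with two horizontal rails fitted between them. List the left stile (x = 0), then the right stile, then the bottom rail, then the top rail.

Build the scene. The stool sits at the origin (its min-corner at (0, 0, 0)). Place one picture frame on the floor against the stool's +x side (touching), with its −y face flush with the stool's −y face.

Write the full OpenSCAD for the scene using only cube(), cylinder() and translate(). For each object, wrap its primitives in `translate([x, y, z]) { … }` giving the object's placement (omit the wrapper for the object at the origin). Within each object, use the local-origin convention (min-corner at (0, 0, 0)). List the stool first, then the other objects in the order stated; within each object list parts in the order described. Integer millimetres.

translate([0, 0, 406]) cube([314, 281, 26]);
cube([38, 38, 406]);
translate([276, 0, 0]) cube([38, 38, 406]);
translate([0, 243, 0]) cube([38, 38, 406]);
translate([276, 243, 0]) cube([38, 38, 406]);
translate([314, 0, 0]) {
  cube([28, 26, 857]);
  translate([575, 0, 0]) cube([28, 26, 857]);
  translate([28, 0, 0]) cube([547, 26, 28]);
  translate([28, 0, 829]) cube([547, 26, 28]);
}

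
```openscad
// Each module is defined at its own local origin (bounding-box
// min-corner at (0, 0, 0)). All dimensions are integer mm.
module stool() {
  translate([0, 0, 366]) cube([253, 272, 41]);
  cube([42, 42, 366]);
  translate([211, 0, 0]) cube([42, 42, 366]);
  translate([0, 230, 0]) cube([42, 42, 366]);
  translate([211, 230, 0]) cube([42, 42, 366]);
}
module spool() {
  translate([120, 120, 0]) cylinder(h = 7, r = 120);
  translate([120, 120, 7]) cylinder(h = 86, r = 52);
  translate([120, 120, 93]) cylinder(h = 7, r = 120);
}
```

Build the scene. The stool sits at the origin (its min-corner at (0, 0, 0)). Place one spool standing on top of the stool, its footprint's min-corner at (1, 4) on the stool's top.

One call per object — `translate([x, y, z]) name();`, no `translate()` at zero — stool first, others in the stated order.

stool();
translate([1, 4, 407]) spool();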